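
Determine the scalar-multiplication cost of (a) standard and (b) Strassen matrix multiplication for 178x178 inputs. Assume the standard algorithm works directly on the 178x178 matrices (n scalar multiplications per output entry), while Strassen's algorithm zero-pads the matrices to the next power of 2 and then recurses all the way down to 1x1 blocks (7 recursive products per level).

Matrix multiplication for 178x178 matrices:

Strassen's algorithm requires power-of-2 dimensions. Pad 178x178 to 256x256 (next power of 2).

Standard algorithm: 178^3 = 5639752 multiplications
Strassen's algorithm: 7^(log2(256)) = 7^8 = 5764801 multiplications
Difference: 5639752 - 5764801 = -125049 (Strassen uses MORE here due to padding overhead — for small or just-over-power-of-2 n, padding can outweigh the per-level savings)

Standard: 5639752 multiplications (178^3). Strassen: 5764801 multiplications (7^8, after padding to 256x256). Strassen reduces 8 recursive multiplications to 7 at each level.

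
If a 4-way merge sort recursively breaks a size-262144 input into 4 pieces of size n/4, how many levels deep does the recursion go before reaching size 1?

For divide and conquer with division factor 4:

Problem sizes at each level:
Level 0: 262144
Level 1: 65536
Level 2: 16384
Level 3: 4096
Level 4: 1024
Level 5: 256
Level 6: 64
Level 7: 16
Level 8: 4
Level 9: 1

The root is level 0 and the size-1 base case is level 9 (the tree spans levels 0 through 9, i.e. 10 levels counting the root), so the depth is the number of divisions: log_4(262144) = 9

The recursion tree depth is log_4(262144) = 9. At each level, the problem size is divided by 4, so it takes 9 divisions to reduce to a base case of size 1. The algorithm makes 4 recursive calls at each level.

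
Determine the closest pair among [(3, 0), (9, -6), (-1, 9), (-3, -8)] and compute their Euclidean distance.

Computing all pairwise distances among 4 points:

d((3, 0), (9, -6)) = 8.4853 <-- minimum
d((3, 0), (-1, 9)) = 9.8489
d((3, 0), (-3, -8)) = 10.0
d((9, -6), (-1, 9)) = 18.0278
d((9, -6), (-3, -8)) = 12.1655
d((-1, 9), (-3, -8)) = 17.1172

Closest pair: (3, 0) and (9, -6) with distance 8.4853

The closest pair is (3, 0) and (9, -6) with Euclidean distance 8.4853. For 4 points, brute-force pairwise comparison is shown above. For large n, the divide-and-conquer algorithm (sort by x, recurse on halves, check the dividing strip) achieves O(n log n).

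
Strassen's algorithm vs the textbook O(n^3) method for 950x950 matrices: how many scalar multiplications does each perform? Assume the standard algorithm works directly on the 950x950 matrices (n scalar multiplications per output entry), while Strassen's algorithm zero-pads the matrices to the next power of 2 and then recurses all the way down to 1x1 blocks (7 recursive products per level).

Matrix multiplication for 950x950 matrices:

Strassen's algorithm requires power-of-2 dimensions. Pad 950x950 to 1024x1024 (next power of 2).

Standard algorithm: 950^3 = 857375000 multiplications
Strassen's algorithm: 7^(log2(1024)) = 7^10 = 282475249 multiplications
Savings: 857375000 - 282475249 = 574899751 multiplications

Standard: 857375000 multiplications (950^3). Strassen: 282475249 multiplications (7^10, after padding to 1024x1024). Strassen reduces 8 recursive multiplications to 7 at each level.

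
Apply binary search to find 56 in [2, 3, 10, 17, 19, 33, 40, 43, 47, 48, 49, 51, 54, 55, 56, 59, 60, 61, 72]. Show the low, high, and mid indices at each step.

Binary search for 56 in [2, 3, 10, 17, 19, 33, 40, 43, 47, 48, 49, 51, 54, 55, 56, 59, 60, 61, 72]:

lo=0, hi=18, mid=9, arr[mid]=48 -> 48 < 56, search right half
lo=10, hi=18, mid=14, arr[mid]=56 -> Found target at index 14!

Binary search finds 56 at index 14 after 2 comparisons. The search repeatedly halves the search space by comparing with the middle element.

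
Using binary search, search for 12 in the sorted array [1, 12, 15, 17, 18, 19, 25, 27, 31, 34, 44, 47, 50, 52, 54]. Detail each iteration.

Binary search for 12 in [1, 12, 15, 17, 18, 19, 25, 27, 31, 34, 44, 47, 50, 52, 54]:

lo=0, hi=14, mid=7, arr[mid]=27 -> 27 > 12, search left half
lo=0, hi=6, mid=3, arr[mid]=17 -> 17 > 12, search left half
lo=0, hi=2, mid=1, arr[mid]=12 -> Found target at index 1!

Binary search finds 12 at index 1 after 3 comparisons. The search repeatedly halves the search space by comparing with the middle element.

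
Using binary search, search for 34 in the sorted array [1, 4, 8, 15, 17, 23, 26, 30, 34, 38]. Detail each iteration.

Binary search for 34 in [1, 4, 8, 15, 17, 23, 26, 30, 34, 38]:

lo=0, hi=9, mid=4, arr[mid]=17 -> 17 < 34, search right half
lo=5, hi=9, mid=7, arr[mid]=30 -> 30 < 34, search right half
lo=8, hi=9, mid=8, arr[mid]=34 -> Found target at index 8!

Binary search finds 34 at index 8 after 3 comparisons. The search repeatedly halves the search space by comparing with the middle element.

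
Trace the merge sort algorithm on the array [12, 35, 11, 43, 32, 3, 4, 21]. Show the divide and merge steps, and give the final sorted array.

Merge sort trace:

Split: [12, 35, 11, 43, 32, 3, 4, 21] -> [12, 35, 11, 43] and [32, 3, 4, 21]
  Split: [12, 35, 11, 43] -> [12, 35] and [11, 43]
    Split: [12, 35] -> [12] and [35]
    Merge: [12] + [35] -> [12, 35]
    Split: [11, 43] -> [11] and [43]
    Merge: [11] + [43] -> [11, 43]
  Merge: [12, 35] + [11, 43] -> [11, 12, 35, 43]
  Split: [32, 3, 4, 21] -> [32, 3] and [4, 21]
    Split: [32, 3] -> [32] and [3]
    Merge: [32] + [3] -> [3, 32]
    Split: [4, 21] -> [4] and [21]
    Merge: [4] + [21] -> [4, 21]
  Merge: [3, 32] + [4, 21] -> [3, 4, 21, 32]
Merge: [11, 12, 35, 43] + [3, 4, 21, 32] -> [3, 4, 11, 12, 21, 32, 35, 43]

Final sorted array: [3, 4, 11, 12, 21, 32, 35, 43]

The merge sort proceeds by recursively splitting the array and merging sorted halves.
After all merges, the sorted array is [3, 4, 11, 12, 21, 32, 35, 43].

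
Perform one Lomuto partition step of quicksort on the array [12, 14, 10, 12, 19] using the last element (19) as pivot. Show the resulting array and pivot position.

Lomuto partition with pivot = 19:

Initial array: [12, 14, 10, 12, 19]

arr[0]=12 <= 19: swap with position 0, array becomes [12, 14, 10, 12, 19]
arr[1]=14 <= 19: swap with position 1, array becomes [12, 14, 10, 12, 19]
arr[2]=10 <= 19: swap with position 2, array becomes [12, 14, 10, 12, 19]
arr[3]=12 <= 19: swap with position 3, array becomes [12, 14, 10, 12, 19]

Place pivot at position 4: [12, 14, 10, 12, 19]
Pivot position: 4

After partitioning with pivot 19, the array becomes [12, 14, 10, 12, 19]. The pivot is placed at index 4. All elements to the left of the pivot are <= 19, and all elements to the right are > 19.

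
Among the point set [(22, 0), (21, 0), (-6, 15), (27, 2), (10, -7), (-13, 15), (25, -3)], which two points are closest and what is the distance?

Computing all pairwise distances among 7 points:

d((22, 0), (21, 0)) = 1.0 <-- minimum
d((22, 0), (-6, 15)) = 31.7648
d((22, 0), (27, 2)) = 5.3852
d((22, 0), (10, -7)) = 13.8924
d((22, 0), (-13, 15)) = 38.0789
d((22, 0), (25, -3)) = 4.2426
d((21, 0), (-6, 15)) = 30.8869
d((21, 0), (27, 2)) = 6.3246
d((21, 0), (10, -7)) = 13.0384
d((21, 0), (-13, 15)) = 37.1618
d((21, 0), (25, -3)) = 5.0
d((-6, 15), (27, 2)) = 35.4683
d((-6, 15), (10, -7)) = 27.2029
d((-6, 15), (-13, 15)) = 7.0
d((-6, 15), (25, -3)) = 35.8469
d((27, 2), (10, -7)) = 19.2354
d((27, 2), (-13, 15)) = 42.0595
d((27, 2), (25, -3)) = 5.3852
d((10, -7), (-13, 15)) = 31.8277
d((10, -7), (25, -3)) = 15.5242
d((-13, 15), (25, -3)) = 42.0476

Closest pair: (22, 0) and (21, 0) with distance 1.0

The closest pair is (22, 0) and (21, 0) with Euclidean distance 1.0. For 7 points, brute-force pairwise comparison is shown above. For large n, the divide-and-conquer algorithm (sort by x, recurse on halves, check the dividing strip) achieves O(n log n).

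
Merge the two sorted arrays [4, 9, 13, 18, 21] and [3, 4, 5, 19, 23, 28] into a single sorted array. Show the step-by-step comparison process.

Merging process:

Compare 4 vs 3: take 3 from right. Merged: [3]
Compare 4 vs 4: take 4 from left. Merged: [3, 4]
Compare 9 vs 4: take 4 from right. Merged: [3, 4, 4]
Compare 9 vs 5: take 5 from right. Merged: [3, 4, 4, 5]
Compare 9 vs 19: take 9 from left. Merged: [3, 4, 4, 5, 9]
Compare 13 vs 19: take 13 from left. Merged: [3, 4, 4, 5, 9, 13]
Compare 18 vs 19: take 18 from left. Merged: [3, 4, 4, 5, 9, 13, 18]
Compare 21 vs 19: take 19 from right. Merged: [3, 4, 4, 5, 9, 13, 18, 19]
Compare 21 vs 23: take 21 from left. Merged: [3, 4, 4, 5, 9, 13, 18, 19, 21]
Append remaining from right: [23, 28]. Merged: [3, 4, 4, 5, 9, 13, 18, 19, 21, 23, 28]

Final merged array: [3, 4, 4, 5, 9, 13, 18, 19, 21, 23, 28]
Total comparisons: 9

The merged array is [3, 4, 4, 5, 9, 13, 18, 19, 21, 23, 28], requiring 9 comparisons. The merge step runs in O(n) time where n is the total number of elements.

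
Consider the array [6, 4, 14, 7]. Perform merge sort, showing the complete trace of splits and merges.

Merge sort trace:

Split: [6, 4, 14, 7] -> [6, 4] and [14, 7]
  Split: [6, 4] -> [6] and [4]
  Merge: [6] + [4] -> [4, 6]
  Split: [14, 7] -> [14] and [7]
  Merge: [14] + [7] -> [7, 14]
Merge: [4, 6] + [7, 14] -> [4, 6, 7, 14]

Final sorted array: [4, 6, 7, 14]

The merge sort proceeds by recursively splitting the array and merging sorted halves.
After all merges, the sorted array is [4, 6, 7, 14].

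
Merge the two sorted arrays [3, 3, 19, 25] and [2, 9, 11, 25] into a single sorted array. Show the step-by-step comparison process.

Merging process:

Compare 3 vs 2: take 2 from right. Merged: [2]
Compare 3 vs 9: take 3 from left. Merged: [2, 3]
Compare 3 vs 9: take 3 from left. Merged: [2, 3, 3]
Compare 19 vs 9: take 9 from right. Merged: [2, 3, 3, 9]
Compare 19 vs 11: take 11 from right. Merged: [2, 3, 3, 9, 11]
Compare 19 vs 25: take 19 from left. Merged: [2, 3, 3, 9, 11, 19]
Compare 25 vs 25: take 25 from left. Merged: [2, 3, 3, 9, 11, 19, 25]
Append remaining from right: [25]. Merged: [2, 3, 3, 9, 11, 19, 25, 25]

Final merged array: [2, 3, 3, 9, 11, 19, 25, 25]
Total comparisons: 7

The merged array is [2, 3, 3, 9, 11, 19, 25, 25], requiring 7 comparisons. The merge step runs in O(n) time where n is the total number of elements.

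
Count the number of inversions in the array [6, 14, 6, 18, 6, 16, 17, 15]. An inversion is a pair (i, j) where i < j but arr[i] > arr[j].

Finding inversions in [6, 14, 6, 18, 6, 16, 17, 15]:

(1, 2): arr[1]=14 > arr[2]=6
(1, 4): arr[1]=14 > arr[4]=6
(3, 4): arr[3]=18 > arr[4]=6
(3, 5): arr[3]=18 > arr[5]=16
(3, 6): arr[3]=18 > arr[6]=17
(3, 7): arr[3]=18 > arr[7]=15
(5, 7): arr[5]=16 > arr[7]=15
(6, 7): arr[6]=17 > arr[7]=15

Total inversions: 8

The array has 8 inversion(s): (1,2), (1,4), (3,4), (3,5), (3,6), (3,7), (5,7), (6,7). Each pair (i,j) satisfies i < j and arr[i] > arr[j].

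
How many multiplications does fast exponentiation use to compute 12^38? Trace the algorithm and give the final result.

Computing 12^38 by squaring (build up from 12^1; each line after the first costs one multiplication):

12^1 = 12
12^2 = (12^1)^2 = 12^2 = 144
12^4 = (12^2)^2 = 144^2 = 20736
12^8 = (12^4)^2 = 20736^2 = 429981696
12^9 = 12 * 12^8 = 12 * 429981696 = 5159780352
12^18 = (12^9)^2 = 5159780352^2 = 26623333280885243904
12^19 = 12 * 12^18 = 12 * 26623333280885243904 = 319479999370622926848
12^38 = (12^19)^2 = 319479999370622926848^2 = 102067469997853225734913580209377959215104

Result: 102067469997853225734913580209377959215104
Multiplications needed: 7 (7 lines after 12^1)

12^38 = 102067469997853225734913580209377959215104. Using exponentiation by squaring, this requires 7 multiplications. The key idea: if the exponent is even, square the half-power; if odd, multiply by the base once.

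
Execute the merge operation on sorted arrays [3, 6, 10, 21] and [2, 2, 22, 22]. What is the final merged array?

Merging process:

Compare 3 vs 2: take 2 from right. Merged: [2]
Compare 3 vs 2: take 2 from right. Merged: [2, 2]
Compare 3 vs 22: take 3 from left. Merged: [2, 2, 3]
Compare 6 vs 22: take 6 from left. Merged: [2, 2, 3, 6]
Compare 10 vs 22: take 10 from left. Merged: [2, 2, 3, 6, 10]
Compare 21 vs 22: take 21 from left. Merged: [2, 2, 3, 6, 10, 21]
Append remaining from right: [22, 22]. Merged: [2, 2, 3, 6, 10, 21, 22, 22]

Final merged array: [2, 2, 3, 6, 10, 21, 22, 22]
Total comparisons: 6

The merged array is [2, 2, 3, 6, 10, 21, 22, 22], requiring 6 comparisons. The merge step runs in O(n) time where n is the total number of elements.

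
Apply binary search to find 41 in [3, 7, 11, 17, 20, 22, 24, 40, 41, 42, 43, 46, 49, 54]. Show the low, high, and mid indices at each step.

Binary search for 41 in [3, 7, 11, 17, 20, 22, 24, 40, 41, 42, 43, 46, 49, 54]:

lo=0, hi=13, mid=6, arr[mid]=24 -> 24 < 41, search right half
lo=7, hi=13, mid=10, arr[mid]=43 -> 43 > 41, search left half
lo=7, hi=9, mid=8, arr[mid]=41 -> Found target at index 8!

Binary search finds 41 at index 8 after 3 comparisons. The search repeatedly halves the search space by comparing with the middle element.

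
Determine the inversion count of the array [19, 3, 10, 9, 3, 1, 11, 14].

Finding inversions in [19, 3, 10, 9, 3, 1, 11, 14]:

(0, 1): arr[0]=19 > arr[1]=3
(0, 2): arr[0]=19 > arr[2]=10
(0, 3): arr[0]=19 > arr[3]=9
(0, 4): arr[0]=19 > arr[4]=3
(0, 5): arr[0]=19 > arr[5]=1
(0, 6): arr[0]=19 > arr[6]=11
(0, 7): arr[0]=19 > arr[7]=14
(1, 5): arr[1]=3 > arr[5]=1
(2, 3): arr[2]=10 > arr[3]=9
(2, 4): arr[2]=10 > arr[4]=3
(2, 5): arr[2]=10 > arr[5]=1
(3, 4): arr[3]=9 > arr[4]=3
(3, 5): arr[3]=9 > arr[5]=1
(4, 5): arr[4]=3 > arr[5]=1

Total inversions: 14

The array has 14 inversion(s): (0,1), (0,2), (0,3), (0,4), (0,5), (0,6), (0,7), (1,5), (2,3), (2,4), (2,5), (3,4), (3,5), (4,5). Each pair (i,j) satisfies i < j and arr[i] > arr[j].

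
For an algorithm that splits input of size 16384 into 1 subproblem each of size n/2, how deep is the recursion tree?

For divide and conquer with division factor 2:

Problem sizes at each level:
Level 0: 16384
Level 1: 8192
Level 2: 4096
Level 3: 2048
Level 4: 1024
Level 5: 512
Level 6: 256
Level 7: 128
Level 8: 64
Level 9: 32
Level 10: 16
Level 11: 8
Level 12: 4
Level 13: 2
Level 14: 1

The root is level 0 and the size-1 base case is level 14 (the tree spans levels 0 through 14, i.e. 15 levels counting the root), so the depth is the number of divisions: log_2(16384) = 14

The recursion tree depth is log_2(16384) = 14. At each level, the problem size is divided by 2, so it takes 14 divisions to reduce to a base case of size 1. The algorithm makes 1 recursive call at each level.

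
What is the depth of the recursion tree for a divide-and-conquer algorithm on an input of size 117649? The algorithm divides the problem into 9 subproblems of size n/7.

For divide and conquer with division factor 7:

Problem sizes at each level:
Level 0: 117649
Level 1: 16807
Level 2: 2401
Level 3: 343
Level 4: 49
Level 5: 7
Level 6: 1

The root is level 0 and the size-1 base case is level 6 (the tree spans levels 0 through 6, i.e. 7 levels counting the root), so the depth is the number of divisions: log_7(117649) = 6

The recursion tree depth is log_7(117649) = 6. At each level, the problem size is divided by 7, so it takes 6 divisions to reduce to a base case of size 1. The algorithm makes 9 recursive calls at each level.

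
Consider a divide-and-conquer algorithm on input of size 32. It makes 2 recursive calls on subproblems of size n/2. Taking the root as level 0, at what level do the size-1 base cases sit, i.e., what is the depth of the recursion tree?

For divide and conquer with division factor 2:

Problem sizes at each level:
Level 0: 32
Level 1: 16
Level 2: 8
Level 3: 4
Level 4: 2
Level 5: 1

The root is level 0 and the size-1 base case is level 5 (the tree spans levels 0 through 5, i.e. 6 levels counting the root), so the depth is the number of divisions: log_2(32) = 5

The recursion tree depth is log_2(32) = 5. At each level, the problem size is divided by 2, so it takes 5 divisions to reduce to a base case of size 1. The algorithm makes 2 recursive calls at each level.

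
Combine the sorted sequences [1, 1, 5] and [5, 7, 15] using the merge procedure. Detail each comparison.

Merging process:

Compare 1 vs 5: take 1 from left. Merged: [1]
Compare 1 vs 5: take 1 from left. Merged: [1, 1]
Compare 5 vs 5: take 5 from left. Merged: [1, 1, 5]
Append remaining from right: [5, 7, 15]. Merged: [1, 1, 5, 5, 7, 15]

Final merged array: [1, 1, 5, 5, 7, 15]
Total comparisons: 3

The merged array is [1, 1, 5, 5, 7, 15], requiring 3 comparisons. The merge step runs in O(n) time where n is the total number of elements.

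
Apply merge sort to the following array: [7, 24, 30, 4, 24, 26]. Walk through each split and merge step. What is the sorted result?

Merge sort trace:

Split: [7, 24, 30, 4, 24, 26] -> [7, 24, 30] and [4, 24, 26]
  Split: [7, 24, 30] -> [7] and [24, 30]
    Split: [24, 30] -> [24] and [30]
    Merge: [24] + [30] -> [24, 30]
  Merge: [7] + [24, 30] -> [7, 24, 30]
  Split: [4, 24, 26] -> [4] and [24, 26]
    Split: [24, 26] -> [24] and [26]
    Merge: [24] + [26] -> [24, 26]
  Merge: [4] + [24, 26] -> [4, 24, 26]
Merge: [7, 24, 30] + [4, 24, 26] -> [4, 7, 24, 24, 26, 30]

Final sorted array: [4, 7, 24, 24, 26, 30]

The merge sort proceeds by recursively splitting the array and merging sorted halves.
After all merges, the sorted array is [4, 7, 24, 24, 26, 30].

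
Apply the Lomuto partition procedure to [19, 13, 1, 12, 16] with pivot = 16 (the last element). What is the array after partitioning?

Lomuto partition with pivot = 16:

Initial array: [19, 13, 1, 12, 16]

arr[0]=19 > 16: no swap
arr[1]=13 <= 16: swap with position 0, array becomes [13, 19, 1, 12, 16]
arr[2]=1 <= 16: swap with position 1, array becomes [13, 1, 19, 12, 16]
arr[3]=12 <= 16: swap with position 2, array becomes [13, 1, 12, 19, 16]

Place pivot at position 3: [13, 1, 12, 16, 19]
Pivot position: 3

After partitioning with pivot 16, the array becomes [13, 1, 12, 16, 19]. The pivot is placed at index 3. All elements to the left of the pivot are <= 16, and all elements to the right are > 16.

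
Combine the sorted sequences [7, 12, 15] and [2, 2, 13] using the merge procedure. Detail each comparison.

Merging process:

Compare 7 vs 2: take 2 from right. Merged: [2]
Compare 7 vs 2: take 2 from right. Merged: [2, 2]
Compare 7 vs 13: take 7 from left. Merged: [2, 2, 7]
Compare 12 vs 13: take 12 from left. Merged: [2, 2, 7, 12]
Compare 15 vs 13: take 13 from right. Merged: [2, 2, 7, 12, 13]
Append remaining from left: [15]. Merged: [2, 2, 7, 12, 13, 15]

Final merged array: [2, 2, 7, 12, 13, 15]
Total comparisons: 5

The merged array is [2, 2, 7, 12, 13, 15], requiring 5 comparisons. The merge step runs in O(n) time where n is the total number of elements.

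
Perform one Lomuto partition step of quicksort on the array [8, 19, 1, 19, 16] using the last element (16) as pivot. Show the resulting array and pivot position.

Lomuto partition with pivot = 16:

Initial array: [8, 19, 1, 19, 16]

arr[0]=8 <= 16: swap with position 0, array becomes [8, 19, 1, 19, 16]
arr[1]=19 > 16: no swap
arr[2]=1 <= 16: swap with position 1, array becomes [8, 1, 19, 19, 16]
arr[3]=19 > 16: no swap

Place pivot at position 2: [8, 1, 16, 19, 19]
Pivot position: 2

After partitioning with pivot 16, the array becomes [8, 1, 16, 19, 19]. The pivot is placed at index 2. All elements to the left of the pivot are <= 16, and all elements to the right are > 16.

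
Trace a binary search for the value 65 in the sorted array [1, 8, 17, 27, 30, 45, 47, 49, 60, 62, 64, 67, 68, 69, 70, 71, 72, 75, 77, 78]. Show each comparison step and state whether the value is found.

Binary search for 65 in [1, 8, 17, 27, 30, 45, 47, 49, 60, 62, 64, 67, 68, 69, 70, 71, 72, 75, 77, 78]:

lo=0, hi=19, mid=9, arr[mid]=62 -> 62 < 65, search right half
lo=10, hi=19, mid=14, arr[mid]=70 -> 70 > 65, search left half
lo=10, hi=13, mid=11, arr[mid]=67 -> 67 > 65, search left half
lo=10, hi=10, mid=10, arr[mid]=64 -> 64 < 65, search right half
lo=11 > hi=10, target 65 not found

Binary search determines that 65 is not in the array after 4 comparisons. The search space was exhausted without finding the target.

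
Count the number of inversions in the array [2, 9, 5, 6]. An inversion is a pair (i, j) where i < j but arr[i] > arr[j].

Finding inversions in [2, 9, 5, 6]:

(1, 2): arr[1]=9 > arr[2]=5
(1, 3): arr[1]=9 > arr[3]=6

Total inversions: 2

The array has 2 inversion(s): (1,2), (1,3). Each pair (i,j) satisfies i < j and arr[i] > arr[j].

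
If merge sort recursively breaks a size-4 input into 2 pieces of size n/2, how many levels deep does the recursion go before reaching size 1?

For divide and conquer with division factor 2:

Problem sizes at each level:
Level 0: 4
Level 1: 2
Level 2: 1

The root is level 0 and the size-1 base case is level 2 (the tree spans levels 0 through 2, i.e. 3 levels counting the root), so the depth is the number of divisions: log_2(4) = 2

The recursion tree depth is log_2(4) = 2. At each level, the problem size is divided by 2, so it takes 2 divisions to reduce to a base case of size 1. The algorithm makes 2 recursive calls at each level.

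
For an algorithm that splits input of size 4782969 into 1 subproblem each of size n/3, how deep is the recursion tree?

For divide and conquer with division factor 3:

Problem sizes at each level:
Level 0: 4782969
Level 1: 1594323
Level 2: 531441
Level 3: 177147
Level 4: 59049
Level 5: 19683
Level 6: 6561
Level 7: 2187
Level 8: 729
Level 9: 243
Level 10: 81
Level 11: 27
Level 12: 9
Level 13: 3
Level 14: 1

The root is level 0 and the size-1 base case is level 14 (the tree spans levels 0 through 14, i.e. 15 levels counting the root), so the depth is the number of divisions: log_3(4782969) = 14

The recursion tree depth is log_3(4782969) = 14. At each level, the problem size is divided by 3, so it takes 14 divisions to reduce to a base case of size 1. The algorithm makes 1 recursive call at each level.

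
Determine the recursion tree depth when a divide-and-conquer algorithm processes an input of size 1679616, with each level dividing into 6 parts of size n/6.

For divide and conquer with division factor 6:

Problem sizes at each level:
Level 0: 1679616
Level 1: 279936
Level 2: 46656
Level 3: 7776
Level 4: 1296
Level 5: 216
Level 6: 36
Level 7: 6
Level 8: 1

The root is level 0 and the size-1 base case is level 8 (the tree spans levels 0 through 8, i.e. 9 levels counting the root), so the depth is the number of divisions: log_6(1679616) = 8

The recursion tree depth is log_6(1679616) = 8. At each level, the problem size is divided by 6, so it takes 8 divisions to reduce to a base case of size 1. The algorithm makes 6 recursive calls at each level.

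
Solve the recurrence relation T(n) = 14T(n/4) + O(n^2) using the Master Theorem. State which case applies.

Master Theorem for T(n) = 14T(n/4) + O(n^2):

a = 14, b = 4, c = 2
log_b(a) = log_4(14) = 1.9037

Case 3: c = 2 > log_4(14) = 1.9037
T(n) = O(n^2) = O(n^2)

For T(n) = 14T(n/4) + O(n^2): log_4(14) = 1.9037. This is Case 3 of the Master Theorem (c > log_b(a), work dominated by root), giving O(n^2).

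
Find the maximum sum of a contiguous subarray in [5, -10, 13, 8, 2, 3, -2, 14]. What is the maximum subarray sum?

Using Kadane's algorithm on [5, -10, 13, 8, 2, 3, -2, 14]:

Scanning through the array:
Position 1 (value -10): max_ending_here = -5, max_so_far = 5
Position 2 (value 13): max_ending_here = 13, max_so_far = 13
Position 3 (value 8): max_ending_here = 21, max_so_far = 21
Position 4 (value 2): max_ending_here = 23, max_so_far = 23
Position 5 (value 3): max_ending_here = 26, max_so_far = 26
Position 6 (value -2): max_ending_here = 24, max_so_far = 26
Position 7 (value 14): max_ending_here = 38, max_so_far = 38

Maximum subarray: [13, 8, 2, 3, -2, 14]
Maximum sum: 38

The maximum subarray is [13, 8, 2, 3, -2, 14] with sum 38. This subarray runs from index 2 to index 7.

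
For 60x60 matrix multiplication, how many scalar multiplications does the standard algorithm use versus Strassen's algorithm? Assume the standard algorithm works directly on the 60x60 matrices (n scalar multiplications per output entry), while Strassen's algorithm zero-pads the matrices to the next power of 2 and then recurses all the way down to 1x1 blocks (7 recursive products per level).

Matrix multiplication for 60x60 matrices:

Strassen's algorithm requires power-of-2 dimensions. Pad 60x60 to 64x64 (next power of 2).

Standard algorithm: 60^3 = 216000 multiplications
Strassen's algorithm: 7^(log2(64)) = 7^6 = 117649 multiplications
Savings: 216000 - 117649 = 98351 multiplications

Standard: 216000 multiplications (60^3). Strassen: 117649 multiplications (7^6, after padding to 64x64). Strassen reduces 8 recursive multiplications to 7 at each level.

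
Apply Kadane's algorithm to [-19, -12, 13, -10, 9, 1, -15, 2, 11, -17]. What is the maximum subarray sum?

Using Kadane's algorithm on [-19, -12, 13, -10, 9, 1, -15, 2, 11, -17]:

Scanning through the array:
Position 1 (value -12): max_ending_here = -12, max_so_far = -12
Position 2 (value 13): max_ending_here = 13, max_so_far = 13
Position 3 (value -10): max_ending_here = 3, max_so_far = 13
Position 4 (value 9): max_ending_here = 12, max_so_far = 13
Position 5 (value 1): max_ending_here = 13, max_so_far = 13
Position 6 (value -15): max_ending_here = -2, max_so_far = 13
Position 7 (value 2): max_ending_here = 2, max_so_far = 13
Position 8 (value 11): max_ending_here = 13, max_so_far = 13
Position 9 (value -17): max_ending_here = -4, max_so_far = 13

Maximum subarray: [13]
Maximum sum: 13

The maximum subarray is [13] with sum 13. This subarray runs from index 2 to index 2.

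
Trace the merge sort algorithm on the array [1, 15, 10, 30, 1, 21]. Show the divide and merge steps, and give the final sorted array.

Merge sort trace:

Split: [1, 15, 10, 30, 1, 21] -> [1, 15, 10] and [30, 1, 21]
  Split: [1, 15, 10] -> [1] and [15, 10]
    Split: [15, 10] -> [15] and [10]
    Merge: [15] + [10] -> [10, 15]
  Merge: [1] + [10, 15] -> [1, 10, 15]
  Split: [30, 1, 21] -> [30] and [1, 21]
    Split: [1, 21] -> [1] and [21]
    Merge: [1] + [21] -> [1, 21]
  Merge: [30] + [1, 21] -> [1, 21, 30]
Merge: [1, 10, 15] + [1, 21, 30] -> [1, 1, 10, 15, 21, 30]

Final sorted array: [1, 1, 10, 15, 21, 30]

The merge sort proceeds by recursively splitting the array and merging sorted halves.
After all merges, the sorted array is [1, 1, 10, 15, 21, 30].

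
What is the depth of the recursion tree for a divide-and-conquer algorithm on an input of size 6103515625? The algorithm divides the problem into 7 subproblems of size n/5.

For divide and conquer with division factor 5:

Problem sizes at each level:
Level 0: 6103515625
Level 1: 1220703125
Level 2: 244140625
Level 3: 48828125
Level 4: 9765625
Level 5: 1953125
Level 6: 390625
Level 7: 78125
Level 8: 15625
Level 9: 3125
Level 10: 625
Level 11: 125
Level 12: 25
Level 13: 5
Level 14: 1

The root is level 0 and the size-1 base case is level 14 (the tree spans levels 0 through 14, i.e. 15 levels counting the root), so the depth is the number of divisions: log_5(6103515625) = 14

The recursion tree depth is log_5(6103515625) = 14. At each level, the problem size is divided by 5, so it takes 14 divisions to reduce to a base case of size 1. The algorithm makes 7 recursive calls at each level.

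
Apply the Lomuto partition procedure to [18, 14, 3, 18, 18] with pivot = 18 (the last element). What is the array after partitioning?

Lomuto partition with pivot = 18:

Initial array: [18, 14, 3, 18, 18]

arr[0]=18 <= 18: swap with position 0, array becomes [18, 14, 3, 18, 18]
arr[1]=14 <= 18: swap with position 1, array becomes [18, 14, 3, 18, 18]
arr[2]=3 <= 18: swap with position 2, array becomes [18, 14, 3, 18, 18]
arr[3]=18 <= 18: swap with position 3, array becomes [18, 14, 3, 18, 18]

Place pivot at position 4: [18, 14, 3, 18, 18]
Pivot position: 4

After partitioning with pivot 18, the array becomes [18, 14, 3, 18, 18]. The pivot is placed at index 4. All elements to the left of the pivot are <= 18, and all elements to the right are > 18.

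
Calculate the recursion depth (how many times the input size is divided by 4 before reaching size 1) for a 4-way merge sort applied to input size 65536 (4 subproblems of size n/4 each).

For divide and conquer with division factor 4:

Problem sizes at each level:
Level 0: 65536
Level 1: 16384
Level 2: 4096
Level 3: 1024
Level 4: 256
Level 5: 64
Level 6: 16
Level 7: 4
Level 8: 1

The root is level 0 and the size-1 base case is level 8 (the tree spans levels 0 through 8, i.e. 9 levels counting the root), so the depth is the number of divisions: log_4(65536) = 8

The recursion tree depth is log_4(65536) = 8. At each level, the problem size is divided by 4, so it takes 8 divisions to reduce to a base case of size 1. The algorithm makes 4 recursive calls at each level.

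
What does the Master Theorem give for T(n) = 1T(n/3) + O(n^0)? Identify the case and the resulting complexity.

Master Theorem for T(n) = 1T(n/3) + O(n^0):

a = 1, b = 3, c = 0
log_b(a) = log_3(1) = 0.0000

Case 2: c = 0 = log_3(1) = 0.0000
T(n) = O(n^0 log n) = O(log n)

For T(n) = 1T(n/3) + O(n^0): log_3(1) = 0.0000. This is Case 2 of the Master Theorem (c = log_b(a), equal work at all levels), giving O(log n).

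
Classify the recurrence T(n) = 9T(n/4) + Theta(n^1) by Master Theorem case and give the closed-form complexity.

Master Theorem for T(n) = 9T(n/4) + O(n^1):

a = 9, b = 4, c = 1
log_b(a) = log_4(9) = 1.5850

Case 1: c = 1 < log_4(9) = 1.5850
T(n) = O(n^(log_4 9))

For T(n) = 9T(n/4) + O(n^1): log_4(9) = 1.5850. This is Case 1 of the Master Theorem (c < log_b(a), work dominated by leaves), giving O(n^(log_4 9)).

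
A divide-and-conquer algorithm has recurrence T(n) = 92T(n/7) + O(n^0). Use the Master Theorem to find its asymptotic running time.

Master Theorem for T(n) = 92T(n/7) + O(n^0):

a = 92, b = 7, c = 0
log_b(a) = log_7(92) = 2.3237

Case 1: c = 0 < log_7(92) = 2.3237
T(n) = O(n^(log_7 92))

For T(n) = 92T(n/7) + O(n^0): log_7(92) = 2.3237. This is Case 1 of the Master Theorem (c < log_b(a), work dominated by leaves), giving O(n^(log_7 92)).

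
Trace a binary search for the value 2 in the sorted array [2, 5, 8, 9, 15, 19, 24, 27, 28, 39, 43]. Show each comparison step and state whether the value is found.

Binary search for 2 in [2, 5, 8, 9, 15, 19, 24, 27, 28, 39, 43]:

lo=0, hi=10, mid=5, arr[mid]=19 -> 19 > 2, search left half
lo=0, hi=4, mid=2, arr[mid]=8 -> 8 > 2, search left half
lo=0, hi=1, mid=0, arr[mid]=2 -> Found target at index 0!

Binary search finds 2 at index 0 after 3 comparisons. The search repeatedly halves the search space by comparing with the middle element.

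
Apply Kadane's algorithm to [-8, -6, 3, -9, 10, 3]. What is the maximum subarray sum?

Using Kadane's algorithm on [-8, -6, 3, -9, 10, 3]:

Scanning through the array:
Position 1 (value -6): max_ending_here = -6, max_so_far = -6
Position 2 (value 3): max_ending_here = 3, max_so_far = 3
Position 3 (value -9): max_ending_here = -6, max_so_far = 3
Position 4 (value 10): max_ending_here = 10, max_so_far = 10
Position 5 (value 3): max_ending_here = 13, max_so_far = 13

Maximum subarray: [10, 3]
Maximum sum: 13

The maximum subarray is [10, 3] with sum 13. This subarray runs from index 4 to index 5.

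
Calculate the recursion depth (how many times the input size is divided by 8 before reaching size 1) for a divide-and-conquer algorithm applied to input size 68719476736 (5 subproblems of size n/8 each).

For divide and conquer with division factor 8:

Problem sizes at each level:
Level 0: 68719476736
Level 1: 8589934592
Level 2: 1073741824
Level 3: 134217728
Level 4: 16777216
Level 5: 2097152
Level 6: 262144
Level 7: 32768
Level 8: 4096
Level 9: 512
Level 10: 64
Level 11: 8
Level 12: 1

The root is level 0 and the size-1 base case is level 12 (the tree spans levels 0 through 12, i.e. 13 levels counting the root), so the depth is the number of divisions: log_8(68719476736) = 12

The recursion tree depth is log_8(68719476736) = 12. At each level, the problem size is divided by 8, so it takes 12 divisions to reduce to a base case of size 1. The algorithm makes 5 recursive calls at each level.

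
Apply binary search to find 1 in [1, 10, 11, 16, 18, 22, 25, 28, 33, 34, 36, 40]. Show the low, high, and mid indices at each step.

Binary search for 1 in [1, 10, 11, 16, 18, 22, 25, 28, 33, 34, 36, 40]:

lo=0, hi=11, mid=5, arr[mid]=22 -> 22 > 1, search left half
lo=0, hi=4, mid=2, arr[mid]=11 -> 11 > 1, search left half
lo=0, hi=1, mid=0, arr[mid]=1 -> Found target at index 0!

Binary search finds 1 at index 0 after 3 comparisons. The search repeatedly halves the search space by comparing with the middle element.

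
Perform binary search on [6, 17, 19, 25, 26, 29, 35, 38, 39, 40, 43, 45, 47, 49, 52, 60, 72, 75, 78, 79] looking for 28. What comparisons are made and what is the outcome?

Binary search for 28 in [6, 17, 19, 25, 26, 29, 35, 38, 39, 40, 43, 45, 47, 49, 52, 60, 72, 75, 78, 79]:

lo=0, hi=19, mid=9, arr[mid]=40 -> 40 > 28, search left half
lo=0, hi=8, mid=4, arr[mid]=26 -> 26 < 28, search right half
lo=5, hi=8, mid=6, arr[mid]=35 -> 35 > 28, search left half
lo=5, hi=5, mid=5, arr[mid]=29 -> 29 > 28, search left half
lo=5 > hi=4, target 28 not found

Binary search determines that 28 is not in the array after 4 comparisons. The search space was exhausted without finding the target.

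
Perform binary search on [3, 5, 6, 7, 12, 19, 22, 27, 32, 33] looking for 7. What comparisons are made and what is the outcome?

Binary search for 7 in [3, 5, 6, 7, 12, 19, 22, 27, 32, 33]:

lo=0, hi=9, mid=4, arr[mid]=12 -> 12 > 7, search left half
lo=0, hi=3, mid=1, arr[mid]=5 -> 5 < 7, search right half
lo=2, hi=3, mid=2, arr[mid]=6 -> 6 < 7, search right half
lo=3, hi=3, mid=3, arr[mid]=7 -> Found target at index 3!

Binary search finds 7 at index 3 after 4 comparisons. The search repeatedly halves the search space by comparing with the middle element.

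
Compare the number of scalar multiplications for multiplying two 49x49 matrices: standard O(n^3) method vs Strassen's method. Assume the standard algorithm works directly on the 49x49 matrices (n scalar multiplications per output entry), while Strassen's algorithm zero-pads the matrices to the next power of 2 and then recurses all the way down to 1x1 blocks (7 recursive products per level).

Matrix multiplication for 49x49 matrices:

Strassen's algorithm requires power-of-2 dimensions. Pad 49x49 to 64x64 (next power of 2).

Standard algorithm: 49^3 = 117649 multiplications
Strassen's algorithm: 7^(log2(64)) = 7^6 = 117649 multiplications
Savings: 117649 - 117649 = 0 multiplications

Standard: 117649 multiplications (49^3). Strassen: 117649 multiplications (7^6, after padding to 64x64). Strassen reduces 8 recursive multiplications to 7 at each level.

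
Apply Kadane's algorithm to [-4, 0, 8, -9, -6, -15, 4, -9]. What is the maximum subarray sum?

Using Kadane's algorithm on [-4, 0, 8, -9, -6, -15, 4, -9]:

Scanning through the array:
Position 1 (value 0): max_ending_here = 0, max_so_far = 0
Position 2 (value 8): max_ending_here = 8, max_so_far = 8
Position 3 (value -9): max_ending_here = -1, max_so_far = 8
Position 4 (value -6): max_ending_here = -6, max_so_far = 8
Position 5 (value -15): max_ending_here = -15, max_so_far = 8
Position 6 (value 4): max_ending_here = 4, max_so_far = 8
Position 7 (value -9): max_ending_here = -5, max_so_far = 8

Maximum subarray: [0, 8]
Maximum sum: 8

The maximum subarray is [0, 8] with sum 8. This subarray runs from index 1 to index 2.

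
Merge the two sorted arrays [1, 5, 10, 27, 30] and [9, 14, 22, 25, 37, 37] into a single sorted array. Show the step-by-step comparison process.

Merging process:

Compare 1 vs 9: take 1 from left. Merged: [1]
Compare 5 vs 9: take 5 from left. Merged: [1, 5]
Compare 10 vs 9: take 9 from right. Merged: [1, 5, 9]
Compare 10 vs 14: take 10 from left. Merged: [1, 5, 9, 10]
Compare 27 vs 14: take 14 from right. Merged: [1, 5, 9, 10, 14]
Compare 27 vs 22: take 22 from right. Merged: [1, 5, 9, 10, 14, 22]
Compare 27 vs 25: take 25 from right. Merged: [1, 5, 9, 10, 14, 22, 25]
Compare 27 vs 37: take 27 from left. Merged: [1, 5, 9, 10, 14, 22, 25, 27]
Compare 30 vs 37: take 30 from left. Merged: [1, 5, 9, 10, 14, 22, 25, 27, 30]
Append remaining from right: [37, 37]. Merged: [1, 5, 9, 10, 14, 22, 25, 27, 30, 37, 37]

Final merged array: [1, 5, 9, 10, 14, 22, 25, 27, 30, 37, 37]
Total comparisons: 9

The merged array is [1, 5, 9, 10, 14, 22, 25, 27, 30, 37, 37], requiring 9 comparisons. The merge step runs in O(n) time where n is the total number of elements.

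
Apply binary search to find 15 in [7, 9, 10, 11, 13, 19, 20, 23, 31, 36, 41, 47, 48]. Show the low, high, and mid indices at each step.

Binary search for 15 in [7, 9, 10, 11, 13, 19, 20, 23, 31, 36, 41, 47, 48]:

lo=0, hi=12, mid=6, arr[mid]=20 -> 20 > 15, search left half
lo=0, hi=5, mid=2, arr[mid]=10 -> 10 < 15, search right half
lo=3, hi=5, mid=4, arr[mid]=13 -> 13 < 15, search right half
lo=5, hi=5, mid=5, arr[mid]=19 -> 19 > 15, search left half
lo=5 > hi=4, target 15 not found

Binary search determines that 15 is not in the array after 4 comparisons. The search space was exhausted without finding the target.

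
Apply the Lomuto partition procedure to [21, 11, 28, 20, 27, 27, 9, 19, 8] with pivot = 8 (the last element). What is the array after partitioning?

Lomuto partition with pivot = 8:

Initial array: [21, 11, 28, 20, 27, 27, 9, 19, 8]

arr[0]=21 > 8: no swap
arr[1]=11 > 8: no swap
arr[2]=28 > 8: no swap
arr[3]=20 > 8: no swap
arr[4]=27 > 8: no swap
arr[5]=27 > 8: no swap
arr[6]=9 > 8: no swap
arr[7]=19 > 8: no swap

Place pivot at position 0: [8, 11, 28, 20, 27, 27, 9, 19, 21]
Pivot position: 0

After partitioning with pivot 8, the array becomes [8, 11, 28, 20, 27, 27, 9, 19, 21]. The pivot is placed at index 0. All elements to the left of the pivot are <= 8, and all elements to the right are > 8.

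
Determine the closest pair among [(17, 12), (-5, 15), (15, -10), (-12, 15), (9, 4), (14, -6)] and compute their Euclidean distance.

Computing all pairwise distances among 6 points:

d((17, 12), (-5, 15)) = 22.2036
d((17, 12), (15, -10)) = 22.0907
d((17, 12), (-12, 15)) = 29.1548
d((17, 12), (9, 4)) = 11.3137
d((17, 12), (14, -6)) = 18.2483
d((-5, 15), (15, -10)) = 32.0156
d((-5, 15), (-12, 15)) = 7.0
d((-5, 15), (9, 4)) = 17.8045
d((-5, 15), (14, -6)) = 28.3196
d((15, -10), (-12, 15)) = 36.7967
d((15, -10), (9, 4)) = 15.2315
d((15, -10), (14, -6)) = 4.1231 <-- minimum
d((-12, 15), (9, 4)) = 23.7065
d((-12, 15), (14, -6)) = 33.4215
d((9, 4), (14, -6)) = 11.1803

Closest pair: (15, -10) and (14, -6) with distance 4.1231

The closest pair is (15, -10) and (14, -6) with Euclidean distance 4.1231. For 6 points, brute-force pairwise comparison is shown above. For large n, the divide-and-conquer algorithm (sort by x, recurse on halves, check the dividing strip) achieves O(n log n).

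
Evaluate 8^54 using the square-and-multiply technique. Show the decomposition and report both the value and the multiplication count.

Computing 8^54 by squaring (build up from 8^1; each line after the first costs one multiplication):

8^1 = 8
8^2 = (8^1)^2 = 8^2 = 64
8^3 = 8 * 8^2 = 8 * 64 = 512
8^6 = (8^3)^2 = 512^2 = 262144
8^12 = (8^6)^2 = 262144^2 = 68719476736
8^13 = 8 * 8^12 = 8 * 68719476736 = 549755813888
8^26 = (8^13)^2 = 549755813888^2 = 302231454903657293676544
8^27 = 8 * 8^26 = 8 * 302231454903657293676544 = 2417851639229258349412352
8^54 = (8^27)^2 = 2417851639229258349412352^2 = 5846006549323611672814739330865132078623730171904

Result: 5846006549323611672814739330865132078623730171904
Multiplications needed: 8 (8 lines after 8^1)

8^54 = 5846006549323611672814739330865132078623730171904. Using exponentiation by squaring, this requires 8 multiplications. The key idea: if the exponent is even, square the half-power; if odd, multiply by the base once.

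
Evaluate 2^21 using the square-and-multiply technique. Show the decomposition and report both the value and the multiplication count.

Computing 2^21 by squaring (build up from 2^1; each line after the first costs one multiplication):

2^1 = 2
2^2 = (2^1)^2 = 2^2 = 4
2^4 = (2^2)^2 = 4^2 = 16
2^5 = 2 * 2^4 = 2 * 16 = 32
2^10 = (2^5)^2 = 32^2 = 1024
2^20 = (2^10)^2 = 1024^2 = 1048576
2^21 = 2 * 2^20 = 2 * 1048576 = 2097152

Result: 2097152
Multiplications needed: 6 (6 lines after 2^1)

2^21 = 2097152. Using exponentiation by squaring, this requires 6 multiplications. The key idea: if the exponent is even, square the half-power; if odd, multiply by the base once.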